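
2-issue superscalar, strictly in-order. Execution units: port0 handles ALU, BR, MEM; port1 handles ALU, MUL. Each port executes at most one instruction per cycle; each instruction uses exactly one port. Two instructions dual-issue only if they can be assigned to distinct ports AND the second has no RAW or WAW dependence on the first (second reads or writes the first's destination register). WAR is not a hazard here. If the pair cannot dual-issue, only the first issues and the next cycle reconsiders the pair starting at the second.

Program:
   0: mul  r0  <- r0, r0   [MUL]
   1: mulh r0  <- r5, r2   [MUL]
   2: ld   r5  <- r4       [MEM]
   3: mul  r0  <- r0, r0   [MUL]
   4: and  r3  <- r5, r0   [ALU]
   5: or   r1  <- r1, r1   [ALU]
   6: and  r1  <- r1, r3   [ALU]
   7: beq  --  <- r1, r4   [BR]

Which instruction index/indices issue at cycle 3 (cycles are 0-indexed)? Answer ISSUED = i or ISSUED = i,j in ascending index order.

c0: i0 mul.MUL  no-port MUL/MUL
c1: i1/i2 mulh.MUL ld.MEM  pair
c2: i3 mul.MUL  RAW r0
c3: i4/i5 and.ALU or.ALU  pair
c4: i6 and.ALU  RAW r1
c5: i7 beq.BR  tail

ISSUED = 4,5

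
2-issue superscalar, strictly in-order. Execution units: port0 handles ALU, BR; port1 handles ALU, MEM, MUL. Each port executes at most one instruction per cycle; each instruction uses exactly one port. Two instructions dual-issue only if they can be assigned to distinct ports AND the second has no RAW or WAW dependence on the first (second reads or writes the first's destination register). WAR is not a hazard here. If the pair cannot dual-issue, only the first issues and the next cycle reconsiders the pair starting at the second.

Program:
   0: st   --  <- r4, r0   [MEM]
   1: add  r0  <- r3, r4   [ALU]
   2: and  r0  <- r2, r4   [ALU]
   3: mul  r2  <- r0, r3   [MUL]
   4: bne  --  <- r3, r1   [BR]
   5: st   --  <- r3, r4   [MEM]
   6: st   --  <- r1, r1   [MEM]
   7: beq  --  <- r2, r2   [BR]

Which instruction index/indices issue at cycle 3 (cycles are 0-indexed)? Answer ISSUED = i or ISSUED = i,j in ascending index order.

ISSUED = 5

0. st;add @i0/i1  | pair
1. and @i2  | RAW r0
2. mul;bne @i3/i4  | pair
3. st @i5  | no-port MEM/MEM
4. st;beq @i6/i7  | pair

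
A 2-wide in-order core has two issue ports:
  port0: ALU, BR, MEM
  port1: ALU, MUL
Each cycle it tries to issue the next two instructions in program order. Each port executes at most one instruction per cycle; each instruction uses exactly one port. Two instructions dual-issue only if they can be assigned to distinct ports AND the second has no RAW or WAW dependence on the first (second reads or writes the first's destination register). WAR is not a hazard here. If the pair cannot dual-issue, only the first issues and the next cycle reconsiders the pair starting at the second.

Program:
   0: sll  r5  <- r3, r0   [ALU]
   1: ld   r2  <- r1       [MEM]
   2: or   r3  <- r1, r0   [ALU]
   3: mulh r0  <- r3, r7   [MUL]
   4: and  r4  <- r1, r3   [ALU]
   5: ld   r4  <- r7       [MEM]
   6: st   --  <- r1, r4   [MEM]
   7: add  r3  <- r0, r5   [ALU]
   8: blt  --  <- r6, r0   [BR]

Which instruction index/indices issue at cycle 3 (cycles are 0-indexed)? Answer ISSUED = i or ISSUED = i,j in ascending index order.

t=0 i0+i1:sll+ld ; pair
t=1 i2:or ; RAW r3
t=2 i3+i4:mulh+and ; pair
t=3 i5:ld ; no-port MEM/MEM
t=4 i6+i7:st+add ; pair
t=5 i8:blt ; tail

ISSUED = 5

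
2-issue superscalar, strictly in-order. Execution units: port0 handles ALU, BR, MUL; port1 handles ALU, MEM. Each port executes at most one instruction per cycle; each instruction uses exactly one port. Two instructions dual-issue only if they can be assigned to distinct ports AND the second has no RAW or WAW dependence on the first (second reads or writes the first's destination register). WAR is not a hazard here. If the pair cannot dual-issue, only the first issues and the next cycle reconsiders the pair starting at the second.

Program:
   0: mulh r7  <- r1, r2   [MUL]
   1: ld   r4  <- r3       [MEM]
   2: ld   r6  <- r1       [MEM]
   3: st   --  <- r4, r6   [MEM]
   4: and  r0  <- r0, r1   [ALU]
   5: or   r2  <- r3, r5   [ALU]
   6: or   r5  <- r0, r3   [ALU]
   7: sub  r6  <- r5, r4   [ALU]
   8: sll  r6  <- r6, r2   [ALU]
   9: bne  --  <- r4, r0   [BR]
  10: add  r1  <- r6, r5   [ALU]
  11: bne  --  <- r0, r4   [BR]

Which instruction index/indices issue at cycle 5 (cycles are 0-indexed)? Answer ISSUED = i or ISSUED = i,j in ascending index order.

  cy0 -> i0,i1 (mulh.MUL+ld.MEM) pair
  cy1 -> i2 (ld.MEM) no-port MEM/MEM
  cy2 -> i3,i4 (st.MEM+and.ALU) pair
  cy3 -> i5,i6 (or.ALU+or.ALU) pair
  cy4 -> i7 (sub.ALU) RAW+WAW r6
  cy5 -> i8,i9 (sll.ALU+bne.BR) pair
  cy6 -> i10,i11 (add.ALU+bne.BR) pair

ISSUED = 8,9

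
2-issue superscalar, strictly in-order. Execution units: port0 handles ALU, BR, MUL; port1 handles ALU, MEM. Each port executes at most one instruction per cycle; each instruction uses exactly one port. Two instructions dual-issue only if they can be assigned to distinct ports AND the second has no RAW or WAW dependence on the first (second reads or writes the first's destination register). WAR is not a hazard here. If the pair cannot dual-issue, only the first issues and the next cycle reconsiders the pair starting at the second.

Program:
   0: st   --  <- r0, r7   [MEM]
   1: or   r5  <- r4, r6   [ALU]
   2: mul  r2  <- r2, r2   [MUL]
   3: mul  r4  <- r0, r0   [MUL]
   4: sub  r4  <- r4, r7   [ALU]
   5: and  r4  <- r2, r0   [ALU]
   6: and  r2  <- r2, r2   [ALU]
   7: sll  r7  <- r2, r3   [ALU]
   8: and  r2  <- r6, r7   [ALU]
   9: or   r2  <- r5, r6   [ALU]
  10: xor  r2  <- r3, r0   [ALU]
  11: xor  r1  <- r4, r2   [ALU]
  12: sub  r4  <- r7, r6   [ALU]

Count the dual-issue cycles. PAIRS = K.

#0 head=0: st;or i0+i1 dual
#1 head=2: mul i2 no-port MUL/MUL
#2 head=3: mul i3 RAW+WAW r4
#3 head=4: sub i4 WAW r4
#4 head=5: and;and i5+i6 dual
#5 head=7: sll i7 RAW r7
#6 head=8: and i8 WAW r2
#7 head=9: or i9 WAW r2
#8 head=10: xor i10 RAW r2
#9 head=11: xor;sub i11+i12 dual

PAIRS = 3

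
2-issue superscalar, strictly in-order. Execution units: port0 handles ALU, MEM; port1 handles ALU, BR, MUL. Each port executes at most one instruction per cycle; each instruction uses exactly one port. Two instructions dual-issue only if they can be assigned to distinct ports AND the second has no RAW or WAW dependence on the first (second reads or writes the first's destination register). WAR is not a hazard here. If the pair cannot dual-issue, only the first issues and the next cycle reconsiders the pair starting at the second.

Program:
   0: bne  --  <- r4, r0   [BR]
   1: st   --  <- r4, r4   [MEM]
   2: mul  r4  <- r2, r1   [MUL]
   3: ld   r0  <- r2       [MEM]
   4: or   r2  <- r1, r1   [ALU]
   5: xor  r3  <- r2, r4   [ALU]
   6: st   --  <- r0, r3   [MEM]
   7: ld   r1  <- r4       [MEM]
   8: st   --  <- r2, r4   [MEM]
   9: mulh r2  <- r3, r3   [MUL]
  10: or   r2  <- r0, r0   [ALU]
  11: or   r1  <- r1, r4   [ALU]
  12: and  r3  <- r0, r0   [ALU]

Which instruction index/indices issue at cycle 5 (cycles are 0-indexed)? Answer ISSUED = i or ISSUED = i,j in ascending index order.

  cy0 -> i0+i1 (bne.BR/st.MEM) pair
  cy1 -> i2+i3 (mul.MUL/ld.MEM) pair
  cy2 -> i4 (or.ALU) RAW r2
  cy3 -> i5 (xor.ALU) RAW r3
  cy4 -> i6 (st.MEM) no-port MEM/MEM
  cy5 -> i7 (ld.MEM) no-port MEM/MEM
  cy6 -> i8+i9 (st.MEM/mulh.MUL) pair
  cy7 -> i10+i11 (or.ALU/or.ALU) pair
  cy8 -> i12 (and.ALU) tail

ISSUED = 7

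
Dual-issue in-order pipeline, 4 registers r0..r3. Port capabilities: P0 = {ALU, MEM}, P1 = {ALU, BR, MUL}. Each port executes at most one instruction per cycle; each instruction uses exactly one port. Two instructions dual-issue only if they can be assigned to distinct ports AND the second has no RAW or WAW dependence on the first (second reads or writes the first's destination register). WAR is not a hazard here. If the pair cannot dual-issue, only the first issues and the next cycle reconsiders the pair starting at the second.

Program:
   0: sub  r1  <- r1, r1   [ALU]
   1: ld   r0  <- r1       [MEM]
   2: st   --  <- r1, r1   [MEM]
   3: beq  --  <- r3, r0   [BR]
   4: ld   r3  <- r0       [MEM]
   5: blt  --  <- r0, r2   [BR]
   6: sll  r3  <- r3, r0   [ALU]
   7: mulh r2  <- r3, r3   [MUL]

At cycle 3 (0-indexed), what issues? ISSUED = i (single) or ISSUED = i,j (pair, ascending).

0. sub @i0  | RAW r1
1. ld @i1  | no-port MEM/MEM
2. st;beq @i2/i3  | dual
3. ld;blt @i4/i5  | dual
4. sll @i6  | RAW r3
5. mulh @i7  | tail

ISSUED = 4,5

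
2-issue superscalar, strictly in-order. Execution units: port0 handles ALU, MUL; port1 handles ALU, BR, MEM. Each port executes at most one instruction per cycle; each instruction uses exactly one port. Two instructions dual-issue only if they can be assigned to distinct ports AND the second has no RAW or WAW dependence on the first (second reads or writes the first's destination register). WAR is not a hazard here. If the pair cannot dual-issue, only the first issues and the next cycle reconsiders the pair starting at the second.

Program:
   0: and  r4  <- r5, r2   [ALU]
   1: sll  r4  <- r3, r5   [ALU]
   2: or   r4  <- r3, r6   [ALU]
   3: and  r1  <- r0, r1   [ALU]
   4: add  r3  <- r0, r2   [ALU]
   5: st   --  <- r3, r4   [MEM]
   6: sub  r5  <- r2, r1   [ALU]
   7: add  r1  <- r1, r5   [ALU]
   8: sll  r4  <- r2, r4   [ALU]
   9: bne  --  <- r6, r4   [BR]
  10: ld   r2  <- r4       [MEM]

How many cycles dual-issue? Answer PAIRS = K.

PAIRS = 3

  cy0 -> i0 (and.ALU) WAW r4
  cy1 -> i1 (sll.ALU) WAW r4
  cy2 -> i2,i3 (or.ALU;and.ALU) dual
  cy3 -> i4 (add.ALU) RAW r3
  cy4 -> i5,i6 (st.MEM;sub.ALU) dual
  cy5 -> i7,i8 (add.ALU;sll.ALU) dual
  cy6 -> i9 (bne.BR) no-port BR/MEM
  cy7 -> i10 (ld.MEM) tail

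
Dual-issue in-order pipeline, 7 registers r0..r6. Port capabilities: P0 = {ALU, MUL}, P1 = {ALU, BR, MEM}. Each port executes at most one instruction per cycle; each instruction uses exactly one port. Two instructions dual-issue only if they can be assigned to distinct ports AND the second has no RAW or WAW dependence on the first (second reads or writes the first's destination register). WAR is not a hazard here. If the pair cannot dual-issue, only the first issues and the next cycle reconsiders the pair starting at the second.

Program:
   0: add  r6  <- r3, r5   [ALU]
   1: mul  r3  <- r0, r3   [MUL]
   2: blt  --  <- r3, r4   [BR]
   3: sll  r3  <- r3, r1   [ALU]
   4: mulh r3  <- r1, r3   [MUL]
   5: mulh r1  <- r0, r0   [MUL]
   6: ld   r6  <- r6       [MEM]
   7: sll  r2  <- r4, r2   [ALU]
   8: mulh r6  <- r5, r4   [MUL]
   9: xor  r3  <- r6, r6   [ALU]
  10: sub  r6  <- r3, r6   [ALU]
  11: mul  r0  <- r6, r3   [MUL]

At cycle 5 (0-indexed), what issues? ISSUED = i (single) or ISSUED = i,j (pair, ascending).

0. add.ALU mul.MUL @i0/i1  | 2-wide
1. blt.BR sll.ALU @i2/i3  | 2-wide
2. mulh.MUL @i4  | no-port MUL/MUL
3. mulh.MUL ld.MEM @i5/i6  | 2-wide
4. sll.ALU mulh.MUL @i7/i8  | 2-wide
5. xor.ALU @i9  | RAW r3
6. sub.ALU @i10  | RAW r6
7. mul.MUL @i11  | tail

ISSUED = 9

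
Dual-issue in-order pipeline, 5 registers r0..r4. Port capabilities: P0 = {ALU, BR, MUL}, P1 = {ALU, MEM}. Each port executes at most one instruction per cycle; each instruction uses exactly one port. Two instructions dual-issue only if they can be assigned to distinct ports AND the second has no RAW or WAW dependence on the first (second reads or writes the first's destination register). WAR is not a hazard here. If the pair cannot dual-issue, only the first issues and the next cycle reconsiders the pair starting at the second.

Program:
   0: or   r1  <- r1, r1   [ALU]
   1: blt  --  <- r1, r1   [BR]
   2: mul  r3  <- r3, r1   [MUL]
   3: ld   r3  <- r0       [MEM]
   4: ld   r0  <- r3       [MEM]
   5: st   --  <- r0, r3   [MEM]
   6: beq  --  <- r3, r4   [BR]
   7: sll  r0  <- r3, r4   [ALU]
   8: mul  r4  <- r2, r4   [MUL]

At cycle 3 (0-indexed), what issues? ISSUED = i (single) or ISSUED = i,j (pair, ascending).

ISSUED = 3

[0] i0  or.ALU  -- RAW r1
[1] i1  blt.BR  -- no-port BR/MUL
[2] i2  mul.MUL  -- WAW r3
[3] i3  ld.MEM  -- no-port MEM/MEM
[4] i4  ld.MEM  -- no-port MEM/MEM
[5] i5&i6  st.MEM/beq.BR  -- 2-wide
[6] i7&i8  sll.ALU/mul.MUL  -- 2-wide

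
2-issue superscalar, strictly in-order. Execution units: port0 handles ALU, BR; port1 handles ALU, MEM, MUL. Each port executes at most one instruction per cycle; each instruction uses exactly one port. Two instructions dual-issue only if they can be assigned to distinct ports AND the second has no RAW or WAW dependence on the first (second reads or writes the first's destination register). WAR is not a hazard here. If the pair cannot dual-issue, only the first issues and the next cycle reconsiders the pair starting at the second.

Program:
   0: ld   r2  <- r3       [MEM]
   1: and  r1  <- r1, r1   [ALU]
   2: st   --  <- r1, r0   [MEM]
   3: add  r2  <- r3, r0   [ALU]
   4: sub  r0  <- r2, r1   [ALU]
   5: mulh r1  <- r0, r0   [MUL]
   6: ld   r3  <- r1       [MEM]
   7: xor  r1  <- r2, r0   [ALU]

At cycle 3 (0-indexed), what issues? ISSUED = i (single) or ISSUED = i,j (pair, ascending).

t=0 i0+i1:ld/and ; 2-wide
t=1 i2+i3:st/add ; 2-wide
t=2 i4:sub ; RAW r0
t=3 i5:mulh ; no-port MUL/MEM
t=4 i6+i7:ld/xor ; 2-wide

ISSUED = 5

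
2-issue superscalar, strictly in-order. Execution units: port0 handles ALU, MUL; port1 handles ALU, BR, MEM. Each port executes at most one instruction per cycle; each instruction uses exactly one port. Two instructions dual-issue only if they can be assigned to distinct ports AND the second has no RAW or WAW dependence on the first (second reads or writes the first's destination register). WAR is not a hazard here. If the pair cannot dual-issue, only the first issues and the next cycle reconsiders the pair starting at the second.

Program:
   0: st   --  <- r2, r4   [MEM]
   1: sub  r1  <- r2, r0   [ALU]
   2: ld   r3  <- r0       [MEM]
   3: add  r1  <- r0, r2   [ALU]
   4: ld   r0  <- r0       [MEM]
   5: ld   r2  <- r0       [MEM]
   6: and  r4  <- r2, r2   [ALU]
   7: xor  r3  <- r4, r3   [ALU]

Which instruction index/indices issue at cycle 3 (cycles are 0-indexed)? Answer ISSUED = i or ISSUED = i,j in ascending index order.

#0 head=0: st+sub i0,i1 dual
#1 head=2: ld+add i2,i3 dual
#2 head=4: ld i4 no-port MEM/MEM
#3 head=5: ld i5 RAW r2
#4 head=6: and i6 RAW r4
#5 head=7: xor i7 tail

ISSUED = 5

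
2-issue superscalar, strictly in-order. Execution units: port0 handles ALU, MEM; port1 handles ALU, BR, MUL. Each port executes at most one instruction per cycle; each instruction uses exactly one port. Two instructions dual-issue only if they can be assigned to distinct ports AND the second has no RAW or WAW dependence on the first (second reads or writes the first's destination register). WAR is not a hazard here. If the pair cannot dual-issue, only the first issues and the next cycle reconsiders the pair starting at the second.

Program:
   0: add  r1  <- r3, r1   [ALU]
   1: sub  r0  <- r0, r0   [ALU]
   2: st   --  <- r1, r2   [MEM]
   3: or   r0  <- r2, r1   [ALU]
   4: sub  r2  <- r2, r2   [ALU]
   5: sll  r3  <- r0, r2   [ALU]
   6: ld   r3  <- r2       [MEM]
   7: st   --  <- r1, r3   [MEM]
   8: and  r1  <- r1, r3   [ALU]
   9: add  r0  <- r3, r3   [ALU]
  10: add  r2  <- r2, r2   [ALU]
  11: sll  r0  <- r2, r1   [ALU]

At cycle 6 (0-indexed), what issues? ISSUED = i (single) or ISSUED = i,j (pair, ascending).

[0] i0&i1  add/sub  -- dual
[1] i2&i3  st/or  -- dual
[2] i4  sub  -- RAW r2
[3] i5  sll  -- WAW r3
[4] i6  ld  -- no-port MEM/MEM
[5] i7&i8  st/and  -- dual
[6] i9&i10  add/add  -- dual
[7] i11  sll  -- tail

ISSUED = 9,10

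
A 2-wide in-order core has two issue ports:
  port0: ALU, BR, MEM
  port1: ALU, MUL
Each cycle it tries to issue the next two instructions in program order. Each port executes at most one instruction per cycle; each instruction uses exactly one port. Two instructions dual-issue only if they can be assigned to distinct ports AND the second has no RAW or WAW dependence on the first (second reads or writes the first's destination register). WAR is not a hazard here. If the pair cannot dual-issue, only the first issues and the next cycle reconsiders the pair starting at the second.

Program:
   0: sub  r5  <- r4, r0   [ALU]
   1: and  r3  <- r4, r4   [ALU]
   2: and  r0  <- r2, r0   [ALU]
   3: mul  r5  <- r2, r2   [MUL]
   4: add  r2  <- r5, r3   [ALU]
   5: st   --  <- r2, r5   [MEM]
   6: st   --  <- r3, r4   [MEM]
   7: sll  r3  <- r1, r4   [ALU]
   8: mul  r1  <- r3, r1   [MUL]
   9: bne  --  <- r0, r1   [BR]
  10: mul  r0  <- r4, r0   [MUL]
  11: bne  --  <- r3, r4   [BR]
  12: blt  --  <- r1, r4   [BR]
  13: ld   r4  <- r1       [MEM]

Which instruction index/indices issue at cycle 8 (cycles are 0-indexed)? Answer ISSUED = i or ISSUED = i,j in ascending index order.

  cy0 -> i0+i1 (sub.ALU;and.ALU) dual
  cy1 -> i2+i3 (and.ALU;mul.MUL) dual
  cy2 -> i4 (add.ALU) RAW r2
  cy3 -> i5 (st.MEM) no-port MEM/MEM
  cy4 -> i6+i7 (st.MEM;sll.ALU) dual
  cy5 -> i8 (mul.MUL) RAW r1
  cy6 -> i9+i10 (bne.BR;mul.MUL) dual
  cy7 -> i11 (bne.BR) no-port BR/BR
  cy8 -> i12 (blt.BR) no-port BR/MEM
  cy9 -> i13 (ld.MEM) tail

ISSUED = 12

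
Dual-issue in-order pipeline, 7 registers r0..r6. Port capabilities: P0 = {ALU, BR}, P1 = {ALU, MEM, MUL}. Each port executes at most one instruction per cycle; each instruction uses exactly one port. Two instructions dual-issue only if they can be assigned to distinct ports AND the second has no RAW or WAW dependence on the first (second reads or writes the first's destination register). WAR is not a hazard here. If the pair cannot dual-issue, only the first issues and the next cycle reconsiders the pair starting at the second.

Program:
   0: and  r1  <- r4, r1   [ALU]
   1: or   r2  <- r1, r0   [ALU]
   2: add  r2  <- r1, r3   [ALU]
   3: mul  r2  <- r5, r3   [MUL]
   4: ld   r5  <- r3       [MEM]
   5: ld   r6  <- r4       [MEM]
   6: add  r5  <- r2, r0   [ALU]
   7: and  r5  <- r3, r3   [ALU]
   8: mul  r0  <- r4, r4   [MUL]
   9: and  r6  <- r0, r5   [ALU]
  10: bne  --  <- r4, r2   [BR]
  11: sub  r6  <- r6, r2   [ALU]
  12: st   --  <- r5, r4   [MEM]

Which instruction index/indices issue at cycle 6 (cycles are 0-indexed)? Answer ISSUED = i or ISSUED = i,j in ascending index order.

0. and.ALU @i0  | RAW r1
1. or.ALU @i1  | WAW r2
2. add.ALU @i2  | WAW r2
3. mul.MUL @i3  | no-port MUL/MEM
4. ld.MEM @i4  | no-port MEM/MEM
5. ld.MEM add.ALU @i5/i6  | pair
6. and.ALU mul.MUL @i7/i8  | pair
7. and.ALU bne.BR @i9/i10  | pair
8. sub.ALU st.MEM @i11/i12  | pair

ISSUED = 7,8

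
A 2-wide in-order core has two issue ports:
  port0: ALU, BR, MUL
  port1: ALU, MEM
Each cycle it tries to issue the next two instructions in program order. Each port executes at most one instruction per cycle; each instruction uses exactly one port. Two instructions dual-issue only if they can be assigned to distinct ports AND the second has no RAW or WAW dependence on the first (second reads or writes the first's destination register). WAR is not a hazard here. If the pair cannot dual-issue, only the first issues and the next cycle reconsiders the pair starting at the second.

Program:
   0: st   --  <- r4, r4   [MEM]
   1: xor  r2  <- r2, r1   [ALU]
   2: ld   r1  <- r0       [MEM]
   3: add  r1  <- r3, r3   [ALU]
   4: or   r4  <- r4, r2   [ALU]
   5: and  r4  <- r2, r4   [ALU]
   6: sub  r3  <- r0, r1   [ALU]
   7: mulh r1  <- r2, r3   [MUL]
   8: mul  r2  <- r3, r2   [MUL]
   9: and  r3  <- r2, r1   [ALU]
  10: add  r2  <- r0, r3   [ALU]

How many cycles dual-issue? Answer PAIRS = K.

PAIRS = 3

c0: i0+i1 st.MEM xor.ALU  dual
c1: i2 ld.MEM  WAW r1
c2: i3+i4 add.ALU or.ALU  dual
c3: i5+i6 and.ALU sub.ALU  dual
c4: i7 mulh.MUL  no-port MUL/MUL
c5: i8 mul.MUL  RAW r2
c6: i9 and.ALU  RAW r3
c7: i10 add.ALU  tail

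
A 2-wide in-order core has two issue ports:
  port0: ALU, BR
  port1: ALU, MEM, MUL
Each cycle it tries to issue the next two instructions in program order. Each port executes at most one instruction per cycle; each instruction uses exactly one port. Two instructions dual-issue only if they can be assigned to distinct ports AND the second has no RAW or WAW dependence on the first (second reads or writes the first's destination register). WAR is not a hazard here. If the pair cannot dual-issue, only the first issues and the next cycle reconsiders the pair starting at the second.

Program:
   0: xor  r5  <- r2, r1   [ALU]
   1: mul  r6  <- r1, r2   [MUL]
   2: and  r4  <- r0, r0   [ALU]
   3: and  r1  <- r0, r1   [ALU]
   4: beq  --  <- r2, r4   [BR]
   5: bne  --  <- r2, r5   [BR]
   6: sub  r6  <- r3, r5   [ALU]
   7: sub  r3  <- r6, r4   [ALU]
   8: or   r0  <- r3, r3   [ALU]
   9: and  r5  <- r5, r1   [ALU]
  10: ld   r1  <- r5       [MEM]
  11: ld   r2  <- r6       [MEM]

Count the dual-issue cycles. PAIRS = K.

t=0 i0&i1:xor mul ; pair
t=1 i2&i3:and and ; pair
t=2 i4:beq ; no-port BR/BR
t=3 i5&i6:bne sub ; pair
t=4 i7:sub ; RAW r3
t=5 i8&i9:or and ; pair
t=6 i10:ld ; no-port MEM/MEM
t=7 i11:ld ; tail

PAIRS = 4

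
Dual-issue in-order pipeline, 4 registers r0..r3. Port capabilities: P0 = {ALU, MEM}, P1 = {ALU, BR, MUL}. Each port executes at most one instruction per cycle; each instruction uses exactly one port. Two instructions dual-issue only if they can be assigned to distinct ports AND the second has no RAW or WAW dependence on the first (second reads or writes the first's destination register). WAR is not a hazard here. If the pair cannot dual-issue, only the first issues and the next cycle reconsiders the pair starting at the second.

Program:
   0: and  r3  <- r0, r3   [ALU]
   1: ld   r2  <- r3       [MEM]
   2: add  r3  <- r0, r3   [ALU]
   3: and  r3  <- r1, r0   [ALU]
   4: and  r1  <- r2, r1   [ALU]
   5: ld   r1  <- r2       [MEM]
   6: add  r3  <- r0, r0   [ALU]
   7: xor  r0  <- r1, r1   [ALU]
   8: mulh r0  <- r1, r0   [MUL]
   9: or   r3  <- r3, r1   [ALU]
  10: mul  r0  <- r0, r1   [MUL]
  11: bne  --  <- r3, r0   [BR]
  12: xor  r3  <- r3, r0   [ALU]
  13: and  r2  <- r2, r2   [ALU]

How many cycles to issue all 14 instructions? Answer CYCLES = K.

t=0 i0:and ; RAW r3
t=1 i1+i2:ld/add ; 2-wide
t=2 i3+i4:and/and ; 2-wide
t=3 i5+i6:ld/add ; 2-wide
t=4 i7:xor ; RAW+WAW r0
t=5 i8+i9:mulh/or ; 2-wide
t=6 i10:mul ; no-port MUL/BR
t=7 i11+i12:bne/xor ; 2-wide
t=8 i13:and ; tail

CYCLES = 9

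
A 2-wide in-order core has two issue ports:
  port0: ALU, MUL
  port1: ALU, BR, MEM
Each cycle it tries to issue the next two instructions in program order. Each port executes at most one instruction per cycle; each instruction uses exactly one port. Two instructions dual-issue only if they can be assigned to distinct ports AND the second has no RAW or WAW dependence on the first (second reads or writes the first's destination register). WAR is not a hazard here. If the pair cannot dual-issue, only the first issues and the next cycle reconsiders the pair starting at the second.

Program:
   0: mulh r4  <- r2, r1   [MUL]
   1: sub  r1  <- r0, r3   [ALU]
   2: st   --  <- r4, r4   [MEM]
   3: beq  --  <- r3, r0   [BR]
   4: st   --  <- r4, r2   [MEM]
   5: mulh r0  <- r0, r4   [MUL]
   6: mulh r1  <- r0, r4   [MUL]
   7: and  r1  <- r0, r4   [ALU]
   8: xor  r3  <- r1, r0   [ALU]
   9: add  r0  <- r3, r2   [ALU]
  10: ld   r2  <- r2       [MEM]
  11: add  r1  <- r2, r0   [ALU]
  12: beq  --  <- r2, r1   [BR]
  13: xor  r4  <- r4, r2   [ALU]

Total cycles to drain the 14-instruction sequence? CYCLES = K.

t=0 i0+i1:mulh.MUL+sub.ALU ; 2-wide
t=1 i2:st.MEM ; no-port MEM/BR
t=2 i3:beq.BR ; no-port BR/MEM
t=3 i4+i5:st.MEM+mulh.MUL ; 2-wide
t=4 i6:mulh.MUL ; WAW r1
t=5 i7:and.ALU ; RAW r1
t=6 i8:xor.ALU ; RAW r3
t=7 i9+i10:add.ALU+ld.MEM ; 2-wide
t=8 i11:add.ALU ; RAW r1
t=9 i12+i13:beq.BR+xor.ALU ; 2-wide

CYCLES = 10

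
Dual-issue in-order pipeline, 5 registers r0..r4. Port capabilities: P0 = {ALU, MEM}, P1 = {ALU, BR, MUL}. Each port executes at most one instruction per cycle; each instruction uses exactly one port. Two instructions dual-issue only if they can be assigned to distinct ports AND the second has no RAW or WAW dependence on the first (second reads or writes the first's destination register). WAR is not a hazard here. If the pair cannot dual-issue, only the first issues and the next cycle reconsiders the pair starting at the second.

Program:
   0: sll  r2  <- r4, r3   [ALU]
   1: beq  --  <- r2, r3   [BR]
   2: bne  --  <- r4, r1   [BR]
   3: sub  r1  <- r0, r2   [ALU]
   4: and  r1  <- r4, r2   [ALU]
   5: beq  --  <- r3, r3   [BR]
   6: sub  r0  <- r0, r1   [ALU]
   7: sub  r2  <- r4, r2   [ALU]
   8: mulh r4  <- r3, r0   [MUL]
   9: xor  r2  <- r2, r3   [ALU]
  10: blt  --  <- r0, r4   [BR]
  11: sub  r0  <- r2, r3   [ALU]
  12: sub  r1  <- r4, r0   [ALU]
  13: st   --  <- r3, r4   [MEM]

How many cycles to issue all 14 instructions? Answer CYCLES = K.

CYCLES = 8

c0: i0 sll.ALU  RAW r2
c1: i1 beq.BR  no-port BR/BR
c2: i2+i3 bne.BR+sub.ALU  dual
c3: i4+i5 and.ALU+beq.BR  dual
c4: i6+i7 sub.ALU+sub.ALU  dual
c5: i8+i9 mulh.MUL+xor.ALU  dual
c6: i10+i11 blt.BR+sub.ALU  dual
c7: i12+i13 sub.ALU+st.MEM  dual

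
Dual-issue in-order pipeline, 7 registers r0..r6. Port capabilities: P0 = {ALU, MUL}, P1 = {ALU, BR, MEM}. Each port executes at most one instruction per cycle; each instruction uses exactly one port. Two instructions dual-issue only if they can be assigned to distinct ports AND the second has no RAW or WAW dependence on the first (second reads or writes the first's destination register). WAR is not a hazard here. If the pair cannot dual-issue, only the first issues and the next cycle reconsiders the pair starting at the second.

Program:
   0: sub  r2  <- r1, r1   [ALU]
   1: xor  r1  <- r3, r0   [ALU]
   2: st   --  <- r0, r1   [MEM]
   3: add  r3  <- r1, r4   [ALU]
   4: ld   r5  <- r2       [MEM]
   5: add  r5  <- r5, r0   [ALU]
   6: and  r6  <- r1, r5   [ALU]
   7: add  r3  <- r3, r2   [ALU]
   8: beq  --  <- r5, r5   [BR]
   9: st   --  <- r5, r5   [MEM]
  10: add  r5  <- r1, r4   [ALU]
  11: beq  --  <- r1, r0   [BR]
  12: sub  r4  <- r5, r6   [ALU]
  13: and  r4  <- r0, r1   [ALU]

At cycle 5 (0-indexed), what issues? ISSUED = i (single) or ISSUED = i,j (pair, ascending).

t=0 i0&i1:sub.ALU/xor.ALU ; pair
t=1 i2&i3:st.MEM/add.ALU ; pair
t=2 i4:ld.MEM ; RAW+WAW r5
t=3 i5:add.ALU ; RAW r5
t=4 i6&i7:and.ALU/add.ALU ; pair
t=5 i8:beq.BR ; no-port BR/MEM
t=6 i9&i10:st.MEM/add.ALU ; pair
t=7 i11&i12:beq.BR/sub.ALU ; pair
t=8 i13:and.ALU ; tail

ISSUED = 8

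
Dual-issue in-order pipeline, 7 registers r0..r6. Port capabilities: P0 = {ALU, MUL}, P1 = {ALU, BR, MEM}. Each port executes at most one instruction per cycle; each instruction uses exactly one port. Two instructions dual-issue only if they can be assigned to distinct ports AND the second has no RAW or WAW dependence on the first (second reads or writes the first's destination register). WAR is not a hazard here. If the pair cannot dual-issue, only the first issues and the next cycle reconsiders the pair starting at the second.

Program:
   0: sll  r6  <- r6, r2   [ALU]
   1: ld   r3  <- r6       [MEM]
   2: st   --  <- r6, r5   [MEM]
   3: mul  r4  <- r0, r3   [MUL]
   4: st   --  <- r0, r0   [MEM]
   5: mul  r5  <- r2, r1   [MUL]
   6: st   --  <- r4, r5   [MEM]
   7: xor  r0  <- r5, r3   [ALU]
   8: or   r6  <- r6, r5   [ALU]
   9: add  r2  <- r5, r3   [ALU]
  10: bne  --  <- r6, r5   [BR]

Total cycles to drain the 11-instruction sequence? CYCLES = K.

CYCLES = 7

c0: i0 sll  RAW r6
c1: i1 ld  no-port MEM/MEM
c2: i2&i3 st/mul  dual
c3: i4&i5 st/mul  dual
c4: i6&i7 st/xor  dual
c5: i8&i9 or/add  dual
c6: i10 bne  tail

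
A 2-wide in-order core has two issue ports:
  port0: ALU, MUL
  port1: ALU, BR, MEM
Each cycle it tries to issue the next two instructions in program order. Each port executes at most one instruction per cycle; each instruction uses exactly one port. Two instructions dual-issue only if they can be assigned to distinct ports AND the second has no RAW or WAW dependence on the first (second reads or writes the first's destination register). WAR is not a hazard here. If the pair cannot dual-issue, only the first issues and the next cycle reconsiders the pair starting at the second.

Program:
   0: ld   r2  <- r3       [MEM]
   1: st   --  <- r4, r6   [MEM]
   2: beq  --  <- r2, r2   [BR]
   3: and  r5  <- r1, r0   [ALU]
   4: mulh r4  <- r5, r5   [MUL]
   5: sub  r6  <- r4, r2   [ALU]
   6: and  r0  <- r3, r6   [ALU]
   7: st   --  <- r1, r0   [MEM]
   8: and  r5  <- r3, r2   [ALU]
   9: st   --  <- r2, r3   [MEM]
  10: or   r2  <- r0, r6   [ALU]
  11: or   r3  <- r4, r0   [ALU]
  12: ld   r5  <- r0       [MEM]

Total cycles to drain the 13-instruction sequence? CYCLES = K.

CYCLES = 9

0. ld.MEM @i0  | no-port MEM/MEM
1. st.MEM @i1  | no-port MEM/BR
2. beq.BR;and.ALU @i2,i3  | 2-wide
3. mulh.MUL @i4  | RAW r4
4. sub.ALU @i5  | RAW r6
5. and.ALU @i6  | RAW r0
6. st.MEM;and.ALU @i7,i8  | 2-wide
7. st.MEM;or.ALU @i9,i10  | 2-wide
8. or.ALU;ld.MEM @i11,i12  | 2-wide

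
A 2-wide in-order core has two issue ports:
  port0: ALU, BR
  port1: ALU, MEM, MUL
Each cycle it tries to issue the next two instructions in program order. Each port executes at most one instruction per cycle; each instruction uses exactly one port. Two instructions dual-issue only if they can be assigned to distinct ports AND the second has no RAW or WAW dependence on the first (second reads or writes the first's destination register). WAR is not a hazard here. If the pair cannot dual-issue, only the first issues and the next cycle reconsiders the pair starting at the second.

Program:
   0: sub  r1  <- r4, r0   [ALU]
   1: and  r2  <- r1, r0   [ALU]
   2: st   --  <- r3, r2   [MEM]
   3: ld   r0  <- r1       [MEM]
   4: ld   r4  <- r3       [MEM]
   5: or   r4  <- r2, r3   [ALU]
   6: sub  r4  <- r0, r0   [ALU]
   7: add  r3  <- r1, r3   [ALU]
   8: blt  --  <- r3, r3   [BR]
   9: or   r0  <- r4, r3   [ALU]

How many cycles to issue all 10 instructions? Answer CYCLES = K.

CYCLES = 8

[0] i0  sub  -- RAW r1
[1] i1  and  -- RAW r2
[2] i2  st  -- no-port MEM/MEM
[3] i3  ld  -- no-port MEM/MEM
[4] i4  ld  -- WAW r4
[5] i5  or  -- WAW r4
[6] i6,i7  sub+add  -- pair
[7] i8,i9  blt+or  -- pair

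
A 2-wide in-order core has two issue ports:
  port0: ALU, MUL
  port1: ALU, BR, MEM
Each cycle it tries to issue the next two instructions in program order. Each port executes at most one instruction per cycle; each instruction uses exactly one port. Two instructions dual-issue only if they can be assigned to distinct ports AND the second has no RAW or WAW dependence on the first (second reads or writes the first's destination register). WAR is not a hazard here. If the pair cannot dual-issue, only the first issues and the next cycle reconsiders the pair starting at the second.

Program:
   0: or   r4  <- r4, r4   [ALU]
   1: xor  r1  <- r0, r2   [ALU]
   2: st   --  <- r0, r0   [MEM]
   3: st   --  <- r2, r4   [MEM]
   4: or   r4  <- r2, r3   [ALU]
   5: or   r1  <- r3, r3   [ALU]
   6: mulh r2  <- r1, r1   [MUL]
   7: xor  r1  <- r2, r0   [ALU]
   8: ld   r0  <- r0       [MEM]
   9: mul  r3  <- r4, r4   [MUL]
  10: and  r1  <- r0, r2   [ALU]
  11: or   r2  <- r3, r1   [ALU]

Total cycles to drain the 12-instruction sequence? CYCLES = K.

#0 head=0: or.ALU/xor.ALU i0+i1 pair
#1 head=2: st.MEM i2 no-port MEM/MEM
#2 head=3: st.MEM/or.ALU i3+i4 pair
#3 head=5: or.ALU i5 RAW r1
#4 head=6: mulh.MUL i6 RAW r2
#5 head=7: xor.ALU/ld.MEM i7+i8 pair
#6 head=9: mul.MUL/and.ALU i9+i10 pair
#7 head=11: or.ALU i11 tail

CYCLES = 8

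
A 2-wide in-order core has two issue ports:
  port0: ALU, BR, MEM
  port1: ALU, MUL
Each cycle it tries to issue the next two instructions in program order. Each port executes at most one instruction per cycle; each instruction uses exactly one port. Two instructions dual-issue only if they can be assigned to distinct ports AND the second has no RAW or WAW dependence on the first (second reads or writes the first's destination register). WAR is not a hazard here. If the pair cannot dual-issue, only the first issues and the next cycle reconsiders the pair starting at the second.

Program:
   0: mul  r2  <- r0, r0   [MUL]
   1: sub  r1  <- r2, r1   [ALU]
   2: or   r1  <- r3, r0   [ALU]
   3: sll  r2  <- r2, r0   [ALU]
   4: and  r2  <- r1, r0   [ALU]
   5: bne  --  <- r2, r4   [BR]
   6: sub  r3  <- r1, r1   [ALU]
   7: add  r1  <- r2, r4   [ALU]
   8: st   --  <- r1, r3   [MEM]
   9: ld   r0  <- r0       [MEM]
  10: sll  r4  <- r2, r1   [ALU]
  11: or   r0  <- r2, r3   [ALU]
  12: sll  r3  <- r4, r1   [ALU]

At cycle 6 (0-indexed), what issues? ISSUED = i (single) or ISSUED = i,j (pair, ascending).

  cy0 -> i0 (mul) RAW r2
  cy1 -> i1 (sub) WAW r1
  cy2 -> i2,i3 (or sll) pair
  cy3 -> i4 (and) RAW r2
  cy4 -> i5,i6 (bne sub) pair
  cy5 -> i7 (add) RAW r1
  cy6 -> i8 (st) no-port MEM/MEM
  cy7 -> i9,i10 (ld sll) pair
  cy8 -> i11,i12 (or sll) pair

ISSUED = 8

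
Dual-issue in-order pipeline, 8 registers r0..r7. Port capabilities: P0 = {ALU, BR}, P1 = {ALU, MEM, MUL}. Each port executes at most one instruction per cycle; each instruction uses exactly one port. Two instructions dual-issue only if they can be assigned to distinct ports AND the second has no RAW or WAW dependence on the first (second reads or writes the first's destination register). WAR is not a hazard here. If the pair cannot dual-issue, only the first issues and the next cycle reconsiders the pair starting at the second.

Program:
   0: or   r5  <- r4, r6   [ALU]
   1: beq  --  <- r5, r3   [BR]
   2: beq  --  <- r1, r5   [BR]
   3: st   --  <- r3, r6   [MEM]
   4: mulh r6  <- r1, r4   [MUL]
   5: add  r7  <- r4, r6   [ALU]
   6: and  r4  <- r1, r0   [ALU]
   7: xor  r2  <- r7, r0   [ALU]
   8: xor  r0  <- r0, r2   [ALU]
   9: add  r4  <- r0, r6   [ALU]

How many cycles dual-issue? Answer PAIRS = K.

t=0 i0:or.ALU ; RAW r5
t=1 i1:beq.BR ; no-port BR/BR
t=2 i2,i3:beq.BR;st.MEM ; 2-wide
t=3 i4:mulh.MUL ; RAW r6
t=4 i5,i6:add.ALU;and.ALU ; 2-wide
t=5 i7:xor.ALU ; RAW r2
t=6 i8:xor.ALU ; RAW r0
t=7 i9:add.ALU ; tail

PAIRS = 2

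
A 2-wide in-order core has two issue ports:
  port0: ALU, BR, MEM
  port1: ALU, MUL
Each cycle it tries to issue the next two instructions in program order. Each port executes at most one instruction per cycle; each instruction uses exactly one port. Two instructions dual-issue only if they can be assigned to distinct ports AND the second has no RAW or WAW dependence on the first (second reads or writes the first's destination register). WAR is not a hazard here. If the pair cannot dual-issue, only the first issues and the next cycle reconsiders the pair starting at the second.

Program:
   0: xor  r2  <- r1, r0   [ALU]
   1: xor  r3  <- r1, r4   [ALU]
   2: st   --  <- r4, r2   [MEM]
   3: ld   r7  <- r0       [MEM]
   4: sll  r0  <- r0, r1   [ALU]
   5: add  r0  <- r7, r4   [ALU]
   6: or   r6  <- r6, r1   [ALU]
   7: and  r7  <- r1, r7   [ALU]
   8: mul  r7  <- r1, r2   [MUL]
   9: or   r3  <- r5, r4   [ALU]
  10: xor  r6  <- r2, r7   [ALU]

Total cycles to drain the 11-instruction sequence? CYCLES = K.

CYCLES = 7

#0 head=0: xor xor i0,i1 2-wide
#1 head=2: st i2 no-port MEM/MEM
#2 head=3: ld sll i3,i4 2-wide
#3 head=5: add or i5,i6 2-wide
#4 head=7: and i7 WAW r7
#5 head=8: mul or i8,i9 2-wide
#6 head=10: xor i10 tail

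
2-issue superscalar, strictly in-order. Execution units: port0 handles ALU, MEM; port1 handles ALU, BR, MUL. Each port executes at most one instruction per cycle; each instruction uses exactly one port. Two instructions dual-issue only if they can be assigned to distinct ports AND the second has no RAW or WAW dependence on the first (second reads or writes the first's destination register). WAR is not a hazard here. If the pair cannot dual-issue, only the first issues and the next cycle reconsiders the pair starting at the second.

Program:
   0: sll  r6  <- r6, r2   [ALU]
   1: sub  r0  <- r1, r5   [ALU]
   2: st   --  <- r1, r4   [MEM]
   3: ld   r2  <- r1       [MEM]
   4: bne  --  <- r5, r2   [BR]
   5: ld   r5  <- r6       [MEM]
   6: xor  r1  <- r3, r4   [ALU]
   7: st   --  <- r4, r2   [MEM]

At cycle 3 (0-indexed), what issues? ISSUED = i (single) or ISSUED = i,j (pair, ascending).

  cy0 -> i0,i1 (sll.ALU+sub.ALU) 2-wide
  cy1 -> i2 (st.MEM) no-port MEM/MEM
  cy2 -> i3 (ld.MEM) RAW r2
  cy3 -> i4,i5 (bne.BR+ld.MEM) 2-wide
  cy4 -> i6,i7 (xor.ALU+st.MEM) 2-wide

ISSUED = 4,5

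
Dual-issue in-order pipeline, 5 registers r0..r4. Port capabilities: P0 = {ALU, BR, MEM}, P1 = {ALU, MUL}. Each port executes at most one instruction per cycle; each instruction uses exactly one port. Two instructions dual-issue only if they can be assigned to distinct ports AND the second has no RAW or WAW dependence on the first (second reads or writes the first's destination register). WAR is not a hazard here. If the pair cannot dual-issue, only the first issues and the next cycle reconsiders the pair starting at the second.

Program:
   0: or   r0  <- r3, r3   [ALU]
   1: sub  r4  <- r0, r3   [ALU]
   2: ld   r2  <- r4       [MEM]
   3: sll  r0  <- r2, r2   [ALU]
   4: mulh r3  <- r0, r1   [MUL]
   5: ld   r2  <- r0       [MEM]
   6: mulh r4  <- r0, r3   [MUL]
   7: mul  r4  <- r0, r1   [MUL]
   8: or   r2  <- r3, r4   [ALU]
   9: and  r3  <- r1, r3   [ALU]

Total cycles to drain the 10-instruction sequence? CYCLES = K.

c0: i0 or.ALU  RAW r0
c1: i1 sub.ALU  RAW r4
c2: i2 ld.MEM  RAW r2
c3: i3 sll.ALU  RAW r0
c4: i4,i5 mulh.MUL ld.MEM  2-wide
c5: i6 mulh.MUL  no-port MUL/MUL
c6: i7 mul.MUL  RAW r4
c7: i8,i9 or.ALU and.ALU  2-wide

CYCLES = 8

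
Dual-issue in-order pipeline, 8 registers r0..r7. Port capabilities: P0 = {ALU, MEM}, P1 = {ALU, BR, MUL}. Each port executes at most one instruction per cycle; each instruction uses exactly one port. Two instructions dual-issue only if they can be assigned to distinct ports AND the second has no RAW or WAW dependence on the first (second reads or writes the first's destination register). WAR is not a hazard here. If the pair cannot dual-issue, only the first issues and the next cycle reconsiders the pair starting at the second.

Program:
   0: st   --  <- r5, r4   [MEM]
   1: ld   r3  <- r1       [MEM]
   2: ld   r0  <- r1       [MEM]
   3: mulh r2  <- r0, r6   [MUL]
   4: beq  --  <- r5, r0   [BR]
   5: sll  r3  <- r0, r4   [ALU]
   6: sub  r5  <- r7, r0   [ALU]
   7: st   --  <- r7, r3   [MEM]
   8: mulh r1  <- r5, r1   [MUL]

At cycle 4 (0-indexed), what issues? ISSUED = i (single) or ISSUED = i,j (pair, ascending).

ISSUED = 4,5

c0: i0 st.MEM  no-port MEM/MEM
c1: i1 ld.MEM  no-port MEM/MEM
c2: i2 ld.MEM  RAW r0
c3: i3 mulh.MUL  no-port MUL/BR
c4: i4&i5 beq.BR;sll.ALU  dual
c5: i6&i7 sub.ALU;st.MEM  dual
c6: i8 mulh.MUL  tail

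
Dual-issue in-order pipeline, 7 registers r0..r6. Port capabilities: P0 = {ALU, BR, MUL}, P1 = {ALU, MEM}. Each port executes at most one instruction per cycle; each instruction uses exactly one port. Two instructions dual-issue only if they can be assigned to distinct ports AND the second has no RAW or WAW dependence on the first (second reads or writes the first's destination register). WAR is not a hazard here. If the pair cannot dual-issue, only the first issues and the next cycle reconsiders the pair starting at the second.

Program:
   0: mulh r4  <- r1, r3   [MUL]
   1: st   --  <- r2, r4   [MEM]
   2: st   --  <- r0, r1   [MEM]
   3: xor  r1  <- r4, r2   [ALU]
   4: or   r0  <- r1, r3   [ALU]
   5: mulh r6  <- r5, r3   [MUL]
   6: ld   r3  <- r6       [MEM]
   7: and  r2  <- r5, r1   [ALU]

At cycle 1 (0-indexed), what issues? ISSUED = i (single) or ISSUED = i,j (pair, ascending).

ISSUED = 1

t=0 i0:mulh.MUL ; RAW r4
t=1 i1:st.MEM ; no-port MEM/MEM
t=2 i2+i3:st.MEM+xor.ALU ; pair
t=3 i4+i5:or.ALU+mulh.MUL ; pair
t=4 i6+i7:ld.MEM+and.ALU ; pair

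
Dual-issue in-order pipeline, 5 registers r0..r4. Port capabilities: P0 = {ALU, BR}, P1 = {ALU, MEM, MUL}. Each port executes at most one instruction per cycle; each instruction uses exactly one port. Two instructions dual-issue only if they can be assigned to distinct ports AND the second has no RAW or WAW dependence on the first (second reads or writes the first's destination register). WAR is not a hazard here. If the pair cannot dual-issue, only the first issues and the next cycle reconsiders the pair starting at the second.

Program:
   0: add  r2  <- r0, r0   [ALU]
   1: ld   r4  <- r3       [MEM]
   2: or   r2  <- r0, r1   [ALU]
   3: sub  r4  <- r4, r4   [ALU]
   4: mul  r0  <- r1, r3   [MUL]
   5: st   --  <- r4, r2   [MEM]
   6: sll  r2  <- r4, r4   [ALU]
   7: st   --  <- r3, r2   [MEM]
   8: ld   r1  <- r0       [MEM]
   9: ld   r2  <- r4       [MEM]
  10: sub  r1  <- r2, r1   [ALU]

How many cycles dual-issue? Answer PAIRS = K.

t=0 i0,i1:add.ALU/ld.MEM ; pair
t=1 i2,i3:or.ALU/sub.ALU ; pair
t=2 i4:mul.MUL ; no-port MUL/MEM
t=3 i5,i6:st.MEM/sll.ALU ; pair
t=4 i7:st.MEM ; no-port MEM/MEM
t=5 i8:ld.MEM ; no-port MEM/MEM
t=6 i9:ld.MEM ; RAW r2
t=7 i10:sub.ALU ; tail

PAIRS = 3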